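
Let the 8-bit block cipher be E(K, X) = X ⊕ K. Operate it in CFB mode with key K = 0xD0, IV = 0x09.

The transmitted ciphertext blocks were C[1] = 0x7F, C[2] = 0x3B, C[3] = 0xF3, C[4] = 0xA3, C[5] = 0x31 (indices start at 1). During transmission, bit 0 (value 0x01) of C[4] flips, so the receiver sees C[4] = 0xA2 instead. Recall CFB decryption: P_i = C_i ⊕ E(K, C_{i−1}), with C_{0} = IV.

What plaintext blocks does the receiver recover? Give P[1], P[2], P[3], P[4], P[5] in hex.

Only C[4] changed, to 0xA2. In CFB, a change in C_i flips the same bit in P_i and garbles P_{i+1}. Decrypting the received ciphertext:
P[1]: E(K, 0x09) = 0xD9; 0x7F ⊕ 0xD9 = 0xA6.
P[2]: E(K, 0x7F) = 0xAF; 0x3B ⊕ 0xAF = 0x94.
P[3]: E(K, 0x3B) = 0xEB; 0xF3 ⊕ 0xEB = 0x18.
P[4]: E(K, 0xF3) = 0x23; 0xA2 ⊕ 0x23 = 0x81.
P[5]: E(K, 0xA2) = 0x72; 0x31 ⊕ 0x72 = 0x43.
Blocks that differ from the original plaintext: P[4], P[5].

P[1] = 0xA6, P[2] = 0x94, P[3] = 0x18, P[4] = 0x81, P[5] = 0x43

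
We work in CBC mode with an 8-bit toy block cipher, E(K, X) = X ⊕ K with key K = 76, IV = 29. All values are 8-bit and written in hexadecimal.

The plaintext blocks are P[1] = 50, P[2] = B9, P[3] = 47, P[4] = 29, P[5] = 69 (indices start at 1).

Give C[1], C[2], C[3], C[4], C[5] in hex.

CBC encryption: C_i = E(K, P_i ⊕ C_{i−1}), with C_{0} = IV.
C[1]: P[1] ⊕ 29 = 79; E(K, 79) = 0F.
C[2]: P[2] ⊕ 0F = B6; E(K, B6) = C0.
C[3]: P[3] ⊕ C0 = 87; E(K, 87) = F1.
C[4]: P[4] ⊕ F1 = D8; E(K, D8) = AE.
C[5]: P[5] ⊕ AE = C7; E(K, C7) = B1.

C[1] = 0F, C[2] = C0, C[3] = F1, C[4] = AE, C[5] = B1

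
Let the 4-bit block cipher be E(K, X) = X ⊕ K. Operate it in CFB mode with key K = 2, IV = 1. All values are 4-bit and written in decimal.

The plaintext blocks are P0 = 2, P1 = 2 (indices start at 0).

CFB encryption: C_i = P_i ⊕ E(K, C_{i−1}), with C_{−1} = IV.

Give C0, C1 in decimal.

C0 = 1, C1 = 1

C0: E(K, 1) = 3; 2 ⊕ 3 = 1.
C1: E(K, 1) = 3; 2 ⊕ 3 = 1.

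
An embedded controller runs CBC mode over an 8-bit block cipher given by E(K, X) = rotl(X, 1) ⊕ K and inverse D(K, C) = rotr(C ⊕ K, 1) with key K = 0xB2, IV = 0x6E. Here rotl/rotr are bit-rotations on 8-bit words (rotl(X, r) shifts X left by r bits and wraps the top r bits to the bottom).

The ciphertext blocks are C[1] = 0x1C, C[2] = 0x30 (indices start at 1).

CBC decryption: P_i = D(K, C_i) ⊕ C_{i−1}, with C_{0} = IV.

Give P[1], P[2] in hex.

P[1]: D(K, 0x1C) = 0x57; 0x57 ⊕ 0x6E = 0x39.
P[2]: D(K, 0x30) = 0x41; 0x41 ⊕ 0x1C = 0x5D.

P[1] = 0x39, P[2] = 0x5D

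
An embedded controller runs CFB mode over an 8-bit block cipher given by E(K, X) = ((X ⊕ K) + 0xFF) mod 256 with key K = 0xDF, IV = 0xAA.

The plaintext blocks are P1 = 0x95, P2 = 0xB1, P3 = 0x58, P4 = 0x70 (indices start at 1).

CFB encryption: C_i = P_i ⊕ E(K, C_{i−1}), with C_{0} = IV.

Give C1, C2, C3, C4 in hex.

C1 = 0xE1, C2 = 0x8C, C3 = 0x0A, C4 = 0xA4

C1: E(K, 0xAA) = 0x74; 0x95 ⊕ 0x74 = 0xE1.
C2: E(K, 0xE1) = 0x3D; 0xB1 ⊕ 0x3D = 0x8C.
C3: E(K, 0x8C) = 0x52; 0x58 ⊕ 0x52 = 0x0A.
C4: E(K, 0x0A) = 0xD4; 0x70 ⊕ 0xD4 = 0xA4.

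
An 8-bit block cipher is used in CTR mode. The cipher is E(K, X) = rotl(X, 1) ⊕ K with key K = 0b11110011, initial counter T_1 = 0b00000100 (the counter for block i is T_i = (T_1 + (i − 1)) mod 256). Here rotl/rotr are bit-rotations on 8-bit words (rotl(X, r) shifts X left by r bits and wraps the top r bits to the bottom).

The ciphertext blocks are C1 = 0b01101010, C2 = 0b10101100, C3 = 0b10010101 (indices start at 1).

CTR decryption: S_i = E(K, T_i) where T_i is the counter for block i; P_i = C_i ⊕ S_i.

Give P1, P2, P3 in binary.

P1: T = 0b00000100, S = E(K, T) = 0b11111011; 0b01101010 ⊕ 0b11111011 = 0b10010001.
P2: T = 0b00000101, S = E(K, T) = 0b11111001; 0b10101100 ⊕ 0b11111001 = 0b01010101.
P3: T = 0b00000110, S = E(K, T) = 0b11111111; 0b10010101 ⊕ 0b11111111 = 0b01101010.

P1 = 0b10010001, P2 = 0b01010101, P3 = 0b01101010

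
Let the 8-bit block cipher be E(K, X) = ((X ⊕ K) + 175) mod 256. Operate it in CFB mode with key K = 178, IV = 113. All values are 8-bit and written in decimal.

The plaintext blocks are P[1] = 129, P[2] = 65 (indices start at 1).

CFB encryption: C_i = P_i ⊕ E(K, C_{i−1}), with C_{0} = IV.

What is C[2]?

C[2] = 177

C[1]: E(K, 113) = 114; 129 ⊕ 114 = 243.
C[2]: E(K, 243) = 240; 65 ⊕ 240 = 177.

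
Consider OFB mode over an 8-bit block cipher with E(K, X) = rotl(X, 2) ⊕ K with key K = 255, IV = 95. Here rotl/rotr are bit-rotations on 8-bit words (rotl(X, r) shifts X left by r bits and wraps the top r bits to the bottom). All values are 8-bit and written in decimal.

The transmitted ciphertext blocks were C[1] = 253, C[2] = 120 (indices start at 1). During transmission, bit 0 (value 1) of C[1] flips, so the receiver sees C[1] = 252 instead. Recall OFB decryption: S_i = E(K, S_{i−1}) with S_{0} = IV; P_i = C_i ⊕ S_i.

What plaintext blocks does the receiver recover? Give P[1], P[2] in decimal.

P[1] = 126, P[2] = 141

Only C[1] changed, to 252. In OFB, a change in C_i flips the same bit in P_i only; the keystream is unaffected. Decrypting the received ciphertext:
P[1]: S = E(K, 95) = 130; 252 ⊕ 130 = 126.
P[2]: S = E(K, 130) = 245; 120 ⊕ 245 = 141.
Blocks that differ from the original plaintext: P[1].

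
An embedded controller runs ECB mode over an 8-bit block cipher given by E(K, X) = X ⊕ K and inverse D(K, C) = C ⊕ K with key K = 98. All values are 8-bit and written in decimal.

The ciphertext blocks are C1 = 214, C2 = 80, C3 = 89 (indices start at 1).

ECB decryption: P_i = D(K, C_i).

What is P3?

P3: D(K, 89) = 59.

P3 = 59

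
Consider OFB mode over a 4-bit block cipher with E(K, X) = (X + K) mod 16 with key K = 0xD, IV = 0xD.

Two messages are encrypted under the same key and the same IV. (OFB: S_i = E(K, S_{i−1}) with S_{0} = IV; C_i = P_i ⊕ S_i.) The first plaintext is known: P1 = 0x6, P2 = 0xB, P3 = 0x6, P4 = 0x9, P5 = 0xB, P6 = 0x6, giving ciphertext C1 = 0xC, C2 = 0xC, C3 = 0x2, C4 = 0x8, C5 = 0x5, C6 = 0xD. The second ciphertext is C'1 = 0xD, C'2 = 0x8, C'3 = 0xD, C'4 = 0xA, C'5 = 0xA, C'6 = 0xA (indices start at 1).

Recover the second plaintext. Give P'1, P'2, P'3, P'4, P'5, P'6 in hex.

In OFB with a reused IV, both messages share the same keystream S_i, so C_i ⊕ C'_i = P_i ⊕ P'_i and thus P'_i = P_i ⊕ C_i ⊕ C'_i.
P'1: 0x6 ⊕ 0xC ⊕ 0xD = 0x7.
P'2: 0xB ⊕ 0xC ⊕ 0x8 = 0xF.
P'3: 0x6 ⊕ 0x2 ⊕ 0xD = 0x9.
P'4: 0x9 ⊕ 0x8 ⊕ 0xA = 0xB.
P'5: 0xB ⊕ 0x5 ⊕ 0xA = 0x4.
P'6: 0x6 ⊕ 0xD ⊕ 0xA = 0x1.

P'1 = 0x7, P'2 = 0xF, P'3 = 0x9, P'4 = 0xB, P'5 = 0x4, P'6 = 0x1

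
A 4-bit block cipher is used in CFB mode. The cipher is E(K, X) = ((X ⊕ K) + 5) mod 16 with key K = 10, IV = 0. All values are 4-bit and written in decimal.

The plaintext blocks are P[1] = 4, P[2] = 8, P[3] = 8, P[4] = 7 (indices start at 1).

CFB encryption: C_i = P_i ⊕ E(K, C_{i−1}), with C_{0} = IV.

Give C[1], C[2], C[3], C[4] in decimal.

C[1] = 11, C[2] = 14, C[3] = 1, C[4] = 7

C[1]: E(K, 0) = 15; 4 ⊕ 15 = 11.
C[2]: E(K, 11) = 6; 8 ⊕ 6 = 14.
C[3]: E(K, 14) = 9; 8 ⊕ 9 = 1.
C[4]: E(K, 1) = 0; 7 ⊕ 0 = 7.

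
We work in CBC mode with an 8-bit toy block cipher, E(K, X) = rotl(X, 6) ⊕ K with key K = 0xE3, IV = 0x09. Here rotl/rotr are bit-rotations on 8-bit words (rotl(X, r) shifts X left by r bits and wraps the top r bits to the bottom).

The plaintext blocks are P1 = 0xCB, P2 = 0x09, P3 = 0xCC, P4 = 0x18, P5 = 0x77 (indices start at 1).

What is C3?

CBC encryption: C_i = E(K, P_i ⊕ C_{i−1}), with C_{0} = IV.
C1: P1 ⊕ 0x09 = 0xC2; E(K, 0xC2) = 0x53.
C2: P2 ⊕ 0x53 = 0x5A; E(K, 0x5A) = 0x75.
C3: P3 ⊕ 0x75 = 0xB9; E(K, 0xB9) = 0x8D.

C3 = 0x8D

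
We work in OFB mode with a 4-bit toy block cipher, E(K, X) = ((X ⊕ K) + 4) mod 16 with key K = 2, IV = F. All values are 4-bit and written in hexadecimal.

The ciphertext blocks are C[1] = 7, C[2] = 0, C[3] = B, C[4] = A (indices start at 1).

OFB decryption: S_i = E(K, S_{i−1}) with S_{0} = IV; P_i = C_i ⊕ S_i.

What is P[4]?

P[4] = 5

P[1]: S = E(K, F) = 1; 7 ⊕ 1 = 6.
P[2]: S = E(K, 1) = 7; 0 ⊕ 7 = 7.
P[3]: S = E(K, 7) = 9; B ⊕ 9 = 2.
P[4]: S = E(K, 9) = F; A ⊕ F = 5.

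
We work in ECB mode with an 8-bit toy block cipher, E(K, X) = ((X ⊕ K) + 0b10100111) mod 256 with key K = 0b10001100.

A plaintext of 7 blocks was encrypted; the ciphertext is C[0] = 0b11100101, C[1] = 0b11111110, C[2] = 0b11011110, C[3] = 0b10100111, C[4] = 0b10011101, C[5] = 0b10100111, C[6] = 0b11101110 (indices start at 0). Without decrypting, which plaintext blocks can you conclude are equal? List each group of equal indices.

P[3] = P[5]

ECB encrypts each block independently with the same key, so equal ciphertext blocks imply equal plaintext blocks.
C[3] = C[5] = 0b10100111, so P[3] = P[5].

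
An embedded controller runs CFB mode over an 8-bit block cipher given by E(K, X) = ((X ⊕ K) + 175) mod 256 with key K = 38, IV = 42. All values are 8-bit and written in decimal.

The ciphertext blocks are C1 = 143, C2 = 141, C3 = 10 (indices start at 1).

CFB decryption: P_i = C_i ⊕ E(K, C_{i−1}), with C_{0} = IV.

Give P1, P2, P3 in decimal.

P1 = 52, P2 = 213, P3 = 80

P1: E(K, 42) = 187; 143 ⊕ 187 = 52.
P2: E(K, 143) = 88; 141 ⊕ 88 = 213.
P3: E(K, 141) = 90; 10 ⊕ 90 = 80.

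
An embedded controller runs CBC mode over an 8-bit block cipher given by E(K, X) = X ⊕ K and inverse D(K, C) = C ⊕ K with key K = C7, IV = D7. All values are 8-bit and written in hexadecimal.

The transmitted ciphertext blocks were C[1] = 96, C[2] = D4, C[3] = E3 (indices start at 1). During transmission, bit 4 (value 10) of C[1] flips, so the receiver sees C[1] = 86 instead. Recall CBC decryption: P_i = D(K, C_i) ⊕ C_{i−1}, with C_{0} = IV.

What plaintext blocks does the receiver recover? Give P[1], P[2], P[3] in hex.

P[1] = 96, P[2] = 95, P[3] = F0

Only C[1] changed, to 86. In CBC, a change in C_i garbles P_i and flips the same bit in P_{i+1}. Decrypting the received ciphertext:
P[1]: D(K, 86) = 41; 41 ⊕ D7 = 96.
P[2]: D(K, D4) = 13; 13 ⊕ 86 = 95.
P[3]: D(K, E3) = 24; 24 ⊕ D4 = F0.
Blocks that differ from the original plaintext: P[1], P[2].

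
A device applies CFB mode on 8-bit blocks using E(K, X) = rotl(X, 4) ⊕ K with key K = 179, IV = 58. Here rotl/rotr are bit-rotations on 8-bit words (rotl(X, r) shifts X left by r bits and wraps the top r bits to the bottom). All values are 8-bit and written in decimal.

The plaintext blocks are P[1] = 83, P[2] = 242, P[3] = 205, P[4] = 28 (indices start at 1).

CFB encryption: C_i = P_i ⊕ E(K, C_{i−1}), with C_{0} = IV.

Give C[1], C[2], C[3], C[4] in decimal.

C[1]: E(K, 58) = 16; 83 ⊕ 16 = 67.
C[2]: E(K, 67) = 135; 242 ⊕ 135 = 117.
C[3]: E(K, 117) = 228; 205 ⊕ 228 = 41.
C[4]: E(K, 41) = 33; 28 ⊕ 33 = 61.

C[1] = 67, C[2] = 117, C[3] = 41, C[4] = 61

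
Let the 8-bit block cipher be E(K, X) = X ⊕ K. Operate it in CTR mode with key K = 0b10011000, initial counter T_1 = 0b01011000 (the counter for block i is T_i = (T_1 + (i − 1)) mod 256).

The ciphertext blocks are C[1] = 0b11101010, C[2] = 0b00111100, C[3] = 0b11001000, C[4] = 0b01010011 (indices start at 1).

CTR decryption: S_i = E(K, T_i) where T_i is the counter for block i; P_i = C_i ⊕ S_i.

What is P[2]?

P[2]: T = 0b01011001, S = E(K, T) = 0b11000001; 0b00111100 ⊕ 0b11000001 = 0b11111101.

P[2] = 0b11111101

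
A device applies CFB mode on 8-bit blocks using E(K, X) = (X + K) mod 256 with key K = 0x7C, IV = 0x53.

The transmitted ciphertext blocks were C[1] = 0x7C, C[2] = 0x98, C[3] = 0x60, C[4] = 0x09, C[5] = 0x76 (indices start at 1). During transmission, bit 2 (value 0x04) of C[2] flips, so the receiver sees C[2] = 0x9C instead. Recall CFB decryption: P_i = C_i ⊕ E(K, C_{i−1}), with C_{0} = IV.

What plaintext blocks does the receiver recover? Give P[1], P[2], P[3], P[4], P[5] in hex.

P[1] = 0xB3, P[2] = 0x64, P[3] = 0x78, P[4] = 0xD5, P[5] = 0xF3

Only C[2] changed, to 0x9C. In CFB, a change in C_i flips the same bit in P_i and garbles P_{i+1}. Decrypting the received ciphertext:
P[1]: E(K, 0x53) = 0xCF; 0x7C ⊕ 0xCF = 0xB3.
P[2]: E(K, 0x7C) = 0xF8; 0x9C ⊕ 0xF8 = 0x64.
P[3]: E(K, 0x9C) = 0x18; 0x60 ⊕ 0x18 = 0x78.
P[4]: E(K, 0x60) = 0xDC; 0x09 ⊕ 0xDC = 0xD5.
P[5]: E(K, 0x09) = 0x85; 0x76 ⊕ 0x85 = 0xF3.
Blocks that differ from the original plaintext: P[2], P[3].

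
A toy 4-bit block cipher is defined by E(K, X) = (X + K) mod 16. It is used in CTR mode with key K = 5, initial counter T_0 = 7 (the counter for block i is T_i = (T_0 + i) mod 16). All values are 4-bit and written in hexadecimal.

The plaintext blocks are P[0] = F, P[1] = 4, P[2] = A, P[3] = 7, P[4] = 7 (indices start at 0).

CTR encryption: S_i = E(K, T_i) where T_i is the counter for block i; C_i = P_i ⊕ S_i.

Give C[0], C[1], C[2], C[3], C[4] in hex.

C[0] = 3, C[1] = 9, C[2] = 4, C[3] = 8, C[4] = 7

C[0]: T = 7, S = E(K, T) = C; F ⊕ C = 3.
C[1]: T = 8, S = E(K, T) = D; 4 ⊕ D = 9.
C[2]: T = 9, S = E(K, T) = E; A ⊕ E = 4.
C[3]: T = A, S = E(K, T) = F; 7 ⊕ F = 8.
C[4]: T = B, S = E(K, T) = 0; 7 ⊕ 0 = 7.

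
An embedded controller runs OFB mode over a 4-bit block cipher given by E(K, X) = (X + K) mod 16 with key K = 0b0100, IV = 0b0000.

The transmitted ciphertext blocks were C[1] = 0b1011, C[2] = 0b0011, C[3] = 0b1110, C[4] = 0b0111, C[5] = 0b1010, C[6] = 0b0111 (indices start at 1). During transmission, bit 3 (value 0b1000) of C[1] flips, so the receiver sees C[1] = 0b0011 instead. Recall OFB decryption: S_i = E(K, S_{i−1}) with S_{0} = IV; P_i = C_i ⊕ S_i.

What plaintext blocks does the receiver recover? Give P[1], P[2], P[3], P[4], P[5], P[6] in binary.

P[1] = 0b0111, P[2] = 0b1011, P[3] = 0b0010, P[4] = 0b0111, P[5] = 0b1110, P[6] = 0b1111

Only C[1] changed, to 0b0011. In OFB, a change in C_i flips the same bit in P_i only; the keystream is unaffected. Decrypting the received ciphertext:
P[1]: S = E(K, 0b0000) = 0b0100; 0b0011 ⊕ 0b0100 = 0b0111.
P[2]: S = E(K, 0b0100) = 0b1000; 0b0011 ⊕ 0b1000 = 0b1011.
P[3]: S = E(K, 0b1000) = 0b1100; 0b1110 ⊕ 0b1100 = 0b0010.
P[4]: S = E(K, 0b1100) = 0b0000; 0b0111 ⊕ 0b0000 = 0b0111.
P[5]: S = E(K, 0b0000) = 0b0100; 0b1010 ⊕ 0b0100 = 0b1110.
P[6]: S = E(K, 0b0100) = 0b1000; 0b0111 ⊕ 0b1000 = 0b1111.
Blocks that differ from the original plaintext: P[1].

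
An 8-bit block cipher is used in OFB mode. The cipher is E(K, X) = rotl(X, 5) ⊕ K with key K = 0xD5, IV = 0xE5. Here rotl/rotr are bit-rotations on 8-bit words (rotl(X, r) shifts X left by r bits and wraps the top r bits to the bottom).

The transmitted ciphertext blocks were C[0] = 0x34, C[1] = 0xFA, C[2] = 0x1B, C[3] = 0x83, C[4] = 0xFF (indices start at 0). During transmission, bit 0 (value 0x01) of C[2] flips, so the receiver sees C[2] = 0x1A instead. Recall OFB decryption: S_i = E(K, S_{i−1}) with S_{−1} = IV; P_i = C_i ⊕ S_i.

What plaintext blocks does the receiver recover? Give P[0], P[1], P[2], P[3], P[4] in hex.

Only C[2] changed, to 0x1A. In OFB, a change in C_i flips the same bit in P_i only; the keystream is unaffected. Decrypting the received ciphertext:
P[0]: S = E(K, 0xE5) = 0x69; 0x34 ⊕ 0x69 = 0x5D.
P[1]: S = E(K, 0x69) = 0xF8; 0xFA ⊕ 0xF8 = 0x02.
P[2]: S = E(K, 0xF8) = 0xCA; 0x1A ⊕ 0xCA = 0xD0.
P[3]: S = E(K, 0xCA) = 0x8C; 0x83 ⊕ 0x8C = 0x0F.
P[4]: S = E(K, 0x8C) = 0x44; 0xFF ⊕ 0x44 = 0xBB.
Blocks that differ from the original plaintext: P[2].

P[0] = 0x5D, P[1] = 0x02, P[2] = 0xD0, P[3] = 0x0F, P[4] = 0xBB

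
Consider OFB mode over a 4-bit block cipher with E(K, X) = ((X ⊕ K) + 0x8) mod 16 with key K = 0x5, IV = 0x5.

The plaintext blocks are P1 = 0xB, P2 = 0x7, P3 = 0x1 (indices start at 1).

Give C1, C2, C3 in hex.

C1 = 0x3, C2 = 0x2, C3 = 0x9

OFB encryption: S_i = E(K, S_{i−1}) with S_{0} = IV; C_i = P_i ⊕ S_i.
C1: S = E(K, 0x5) = 0x8; 0xB ⊕ 0x8 = 0x3.
C2: S = E(K, 0x8) = 0x5; 0x7 ⊕ 0x5 = 0x2.
C3: S = E(K, 0x5) = 0x8; 0x1 ⊕ 0x8 = 0x9.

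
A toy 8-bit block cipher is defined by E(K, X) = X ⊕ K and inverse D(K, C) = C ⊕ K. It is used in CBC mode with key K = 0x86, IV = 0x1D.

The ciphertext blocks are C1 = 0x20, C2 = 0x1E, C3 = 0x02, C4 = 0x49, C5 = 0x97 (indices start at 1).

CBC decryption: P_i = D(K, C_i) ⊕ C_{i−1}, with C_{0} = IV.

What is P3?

P3 = 0x9A

P3: D(K, 0x02) = 0x84; 0x84 ⊕ 0x1E = 0x9A.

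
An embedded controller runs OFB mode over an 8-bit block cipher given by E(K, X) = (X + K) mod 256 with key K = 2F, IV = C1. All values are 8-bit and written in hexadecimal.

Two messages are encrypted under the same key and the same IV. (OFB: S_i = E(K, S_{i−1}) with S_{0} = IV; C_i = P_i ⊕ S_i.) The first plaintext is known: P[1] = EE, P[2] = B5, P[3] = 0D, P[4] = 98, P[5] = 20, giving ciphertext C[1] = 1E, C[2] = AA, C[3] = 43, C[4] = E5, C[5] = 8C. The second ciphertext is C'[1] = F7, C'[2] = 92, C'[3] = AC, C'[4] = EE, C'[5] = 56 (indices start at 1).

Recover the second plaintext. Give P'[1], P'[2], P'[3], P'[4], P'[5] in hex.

P'[1] = 07, P'[2] = 8D, P'[3] = E2, P'[4] = 93, P'[5] = FA

In OFB with a reused IV, both messages share the same keystream S_i, so C_i ⊕ C'_i = P_i ⊕ P'_i and thus P'_i = P_i ⊕ C_i ⊕ C'_i.
P'[1]: EE ⊕ 1E ⊕ F7 = 07.
P'[2]: B5 ⊕ AA ⊕ 92 = 8D.
P'[3]: 0D ⊕ 43 ⊕ AC = E2.
P'[4]: 98 ⊕ E5 ⊕ EE = 93.
P'[5]: 20 ⊕ 8C ⊕ 56 = FA.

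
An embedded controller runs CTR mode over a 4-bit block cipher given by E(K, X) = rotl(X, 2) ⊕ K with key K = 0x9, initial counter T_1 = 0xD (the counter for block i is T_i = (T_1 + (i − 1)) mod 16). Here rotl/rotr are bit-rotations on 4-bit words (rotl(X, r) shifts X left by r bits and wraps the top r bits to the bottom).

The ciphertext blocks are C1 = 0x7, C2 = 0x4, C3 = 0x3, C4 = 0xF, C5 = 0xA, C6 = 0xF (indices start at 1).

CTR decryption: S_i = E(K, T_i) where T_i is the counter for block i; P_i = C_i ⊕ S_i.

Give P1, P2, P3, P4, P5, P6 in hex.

P1: T = 0xD, S = E(K, T) = 0xE; 0x7 ⊕ 0xE = 0x9.
P2: T = 0xE, S = E(K, T) = 0x2; 0x4 ⊕ 0x2 = 0x6.
P3: T = 0xF, S = E(K, T) = 0x6; 0x3 ⊕ 0x6 = 0x5.
P4: T = 0x0, S = E(K, T) = 0x9; 0xF ⊕ 0x9 = 0x6.
P5: T = 0x1, S = E(K, T) = 0xD; 0xA ⊕ 0xD = 0x7.
P6: T = 0x2, S = E(K, T) = 0x1; 0xF ⊕ 0x1 = 0xE.

P1 = 0x9, P2 = 0x6, P3 = 0x5, P4 = 0x6, P5 = 0x7, P6 = 0xE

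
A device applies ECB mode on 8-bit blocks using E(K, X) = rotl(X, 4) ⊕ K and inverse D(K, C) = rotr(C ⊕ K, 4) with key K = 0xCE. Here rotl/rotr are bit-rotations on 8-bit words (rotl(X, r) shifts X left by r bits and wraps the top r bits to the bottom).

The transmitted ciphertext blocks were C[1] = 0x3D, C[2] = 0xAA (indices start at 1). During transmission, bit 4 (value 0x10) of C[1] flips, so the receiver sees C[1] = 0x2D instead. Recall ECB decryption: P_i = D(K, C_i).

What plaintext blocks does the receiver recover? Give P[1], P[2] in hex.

Only C[1] changed, to 0x2D. In ECB, a change in C_i affects only P_i. Decrypting the received ciphertext:
P[1]: D(K, 0x2D) = 0x3E.
P[2]: D(K, 0xAA) = 0x46.
Blocks that differ from the original plaintext: P[1].

P[1] = 0x3E, P[2] = 0x46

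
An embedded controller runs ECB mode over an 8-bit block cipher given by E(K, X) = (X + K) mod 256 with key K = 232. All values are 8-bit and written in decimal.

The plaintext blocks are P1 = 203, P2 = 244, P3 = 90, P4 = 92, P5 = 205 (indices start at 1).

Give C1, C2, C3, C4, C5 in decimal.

C1 = 179, C2 = 220, C3 = 66, C4 = 68, C5 = 181

ECB encryption: C_i = E(K, P_i).
C1: E(K, 203) = 179.
C2: E(K, 244) = 220.
C3: E(K, 90) = 66.
C4: E(K, 92) = 68.
C5: E(K, 205) = 181.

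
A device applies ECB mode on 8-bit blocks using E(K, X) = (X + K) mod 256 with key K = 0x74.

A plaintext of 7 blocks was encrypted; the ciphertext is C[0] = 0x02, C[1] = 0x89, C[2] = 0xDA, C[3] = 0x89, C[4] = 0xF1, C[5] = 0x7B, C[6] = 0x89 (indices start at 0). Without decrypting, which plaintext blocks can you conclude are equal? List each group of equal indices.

P[1] = P[3] = P[6]

ECB encrypts each block independently with the same key, so equal ciphertext blocks imply equal plaintext blocks.
C[1] = C[3] = C[6] = 0x89, so P[1] = P[3] = P[6].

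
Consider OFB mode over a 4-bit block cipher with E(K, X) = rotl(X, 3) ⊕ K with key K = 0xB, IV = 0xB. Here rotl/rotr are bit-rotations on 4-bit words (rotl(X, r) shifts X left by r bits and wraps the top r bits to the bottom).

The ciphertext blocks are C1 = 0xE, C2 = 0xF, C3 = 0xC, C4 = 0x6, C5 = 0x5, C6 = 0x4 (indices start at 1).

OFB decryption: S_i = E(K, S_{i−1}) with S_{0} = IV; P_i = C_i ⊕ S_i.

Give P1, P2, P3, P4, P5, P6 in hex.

P1: S = E(K, 0xB) = 0x6; 0xE ⊕ 0x6 = 0x8.
P2: S = E(K, 0x6) = 0x8; 0xF ⊕ 0x8 = 0x7.
P3: S = E(K, 0x8) = 0xF; 0xC ⊕ 0xF = 0x3.
P4: S = E(K, 0xF) = 0x4; 0x6 ⊕ 0x4 = 0x2.
P5: S = E(K, 0x4) = 0x9; 0x5 ⊕ 0x9 = 0xC.
P6: S = E(K, 0x9) = 0x7; 0x4 ⊕ 0x7 = 0x3.

P1 = 0x8, P2 = 0x7, P3 = 0x3, P4 = 0x2, P5 = 0xC, P6 = 0x3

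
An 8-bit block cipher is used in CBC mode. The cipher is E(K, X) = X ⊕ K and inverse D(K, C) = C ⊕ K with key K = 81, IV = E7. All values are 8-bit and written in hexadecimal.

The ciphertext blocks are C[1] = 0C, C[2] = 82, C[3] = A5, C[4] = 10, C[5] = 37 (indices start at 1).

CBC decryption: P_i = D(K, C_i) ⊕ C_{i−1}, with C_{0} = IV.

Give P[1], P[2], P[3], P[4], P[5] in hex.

P[1]: D(K, 0C) = 8D; 8D ⊕ E7 = 6A.
P[2]: D(K, 82) = 03; 03 ⊕ 0C = 0F.
P[3]: D(K, A5) = 24; 24 ⊕ 82 = A6.
P[4]: D(K, 10) = 91; 91 ⊕ A5 = 34.
P[5]: D(K, 37) = B6; B6 ⊕ 10 = A6.

P[1] = 6A, P[2] = 0F, P[3] = A6, P[4] = 34, P[5] = A6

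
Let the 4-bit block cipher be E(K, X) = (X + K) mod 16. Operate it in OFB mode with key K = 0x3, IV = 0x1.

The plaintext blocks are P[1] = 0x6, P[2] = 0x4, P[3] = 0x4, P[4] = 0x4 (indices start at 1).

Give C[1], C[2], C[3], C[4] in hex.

C[1] = 0x2, C[2] = 0x3, C[3] = 0xE, C[4] = 0x9

OFB encryption: S_i = E(K, S_{i−1}) with S_{0} = IV; C_i = P_i ⊕ S_i.
C[1]: S = E(K, 0x1) = 0x4; 0x6 ⊕ 0x4 = 0x2.
C[2]: S = E(K, 0x4) = 0x7; 0x4 ⊕ 0x7 = 0x3.
C[3]: S = E(K, 0x7) = 0xA; 0x4 ⊕ 0xA = 0xE.
C[4]: S = E(K, 0xA) = 0xD; 0x4 ⊕ 0xD = 0x9.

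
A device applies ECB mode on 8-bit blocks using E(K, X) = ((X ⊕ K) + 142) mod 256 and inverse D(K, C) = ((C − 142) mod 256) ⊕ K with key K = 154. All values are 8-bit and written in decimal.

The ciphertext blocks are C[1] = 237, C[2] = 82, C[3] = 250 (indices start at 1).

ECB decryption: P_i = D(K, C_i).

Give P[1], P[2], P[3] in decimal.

P[1] = 197, P[2] = 94, P[3] = 246

P[1]: D(K, 237) = 197.
P[2]: D(K, 82) = 94.
P[3]: D(K, 250) = 246.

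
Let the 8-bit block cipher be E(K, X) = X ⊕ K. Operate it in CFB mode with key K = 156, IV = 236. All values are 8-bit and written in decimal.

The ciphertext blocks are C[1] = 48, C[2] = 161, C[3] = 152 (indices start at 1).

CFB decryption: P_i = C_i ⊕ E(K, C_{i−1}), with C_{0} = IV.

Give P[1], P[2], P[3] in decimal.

P[1]: E(K, 236) = 112; 48 ⊕ 112 = 64.
P[2]: E(K, 48) = 172; 161 ⊕ 172 = 13.
P[3]: E(K, 161) = 61; 152 ⊕ 61 = 165.

P[1] = 64, P[2] = 13, P[3] = 165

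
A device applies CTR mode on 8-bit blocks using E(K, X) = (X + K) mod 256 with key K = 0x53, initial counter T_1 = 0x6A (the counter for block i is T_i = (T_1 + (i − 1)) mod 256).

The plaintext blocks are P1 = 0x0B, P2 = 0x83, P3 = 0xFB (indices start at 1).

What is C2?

CTR encryption: S_i = E(K, T_i) where T_i is the counter for block i; C_i = P_i ⊕ S_i.
C1: T = 0x6A, S = E(K, T) = 0xBD; 0x0B ⊕ 0xBD = 0xB6.
C2: T = 0x6B, S = E(K, T) = 0xBE; 0x83 ⊕ 0xBE = 0x3D.

C2 = 0x3D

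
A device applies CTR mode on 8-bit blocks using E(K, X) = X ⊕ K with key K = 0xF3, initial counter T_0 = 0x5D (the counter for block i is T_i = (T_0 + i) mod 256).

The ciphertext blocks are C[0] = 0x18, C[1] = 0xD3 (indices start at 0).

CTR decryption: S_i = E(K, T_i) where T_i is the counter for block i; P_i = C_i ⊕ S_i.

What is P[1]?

P[1] = 0x7E

P[1]: T = 0x5E, S = E(K, T) = 0xAD; 0xD3 ⊕ 0xAD = 0x7E.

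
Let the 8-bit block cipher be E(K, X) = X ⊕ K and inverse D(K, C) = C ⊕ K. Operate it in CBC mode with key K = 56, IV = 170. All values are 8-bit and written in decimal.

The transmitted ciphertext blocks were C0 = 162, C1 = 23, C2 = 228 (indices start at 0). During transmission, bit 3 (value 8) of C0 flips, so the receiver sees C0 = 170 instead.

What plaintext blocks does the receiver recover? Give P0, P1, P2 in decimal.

CBC decryption: P_i = D(K, C_i) ⊕ C_{i−1}, with C_{−1} = IV.
Only C0 changed, to 170. In CBC, a change in C_i garbles P_i and flips the same bit in P_{i+1}. Decrypting the received ciphertext:
P0: D(K, 170) = 146; 146 ⊕ 170 = 56.
P1: D(K, 23) = 47; 47 ⊕ 170 = 133.
P2: D(K, 228) = 220; 220 ⊕ 23 = 203.
Blocks that differ from the original plaintext: P0, P1.

P0 = 56, P1 = 133, P2 = 203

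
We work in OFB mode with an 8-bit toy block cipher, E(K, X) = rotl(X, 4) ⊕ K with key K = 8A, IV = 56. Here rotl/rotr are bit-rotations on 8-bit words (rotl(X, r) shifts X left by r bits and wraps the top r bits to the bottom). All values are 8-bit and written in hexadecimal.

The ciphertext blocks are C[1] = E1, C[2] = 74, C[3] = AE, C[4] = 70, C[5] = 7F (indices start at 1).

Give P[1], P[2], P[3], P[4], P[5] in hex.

OFB decryption: S_i = E(K, S_{i−1}) with S_{0} = IV; P_i = C_i ⊕ S_i.
P[1]: S = E(K, 56) = EF; E1 ⊕ EF = 0E.
P[2]: S = E(K, EF) = 74; 74 ⊕ 74 = 00.
P[3]: S = E(K, 74) = CD; AE ⊕ CD = 63.
P[4]: S = E(K, CD) = 56; 70 ⊕ 56 = 26.
P[5]: S = E(K, 56) = EF; 7F ⊕ EF = 90.

P[1] = 0E, P[2] = 00, P[3] = 63, P[4] = 26, P[5] = 90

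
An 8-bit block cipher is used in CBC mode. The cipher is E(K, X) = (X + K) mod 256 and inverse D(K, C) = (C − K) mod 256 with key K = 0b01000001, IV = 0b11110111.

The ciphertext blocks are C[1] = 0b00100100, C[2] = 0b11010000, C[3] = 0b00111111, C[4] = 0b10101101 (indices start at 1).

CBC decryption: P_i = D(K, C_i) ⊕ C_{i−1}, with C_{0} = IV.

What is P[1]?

P[1]: D(K, 0b00100100) = 0b11100011; 0b11100011 ⊕ 0b11110111 = 0b00010100.

P[1] = 0b00010100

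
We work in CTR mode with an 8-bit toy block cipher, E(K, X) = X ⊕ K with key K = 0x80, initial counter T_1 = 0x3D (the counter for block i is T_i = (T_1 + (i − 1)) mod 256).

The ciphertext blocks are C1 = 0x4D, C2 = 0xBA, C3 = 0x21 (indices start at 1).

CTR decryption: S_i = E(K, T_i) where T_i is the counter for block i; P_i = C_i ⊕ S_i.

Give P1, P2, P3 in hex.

P1 = 0xF0, P2 = 0x04, P3 = 0x9E

P1: T = 0x3D, S = E(K, T) = 0xBD; 0x4D ⊕ 0xBD = 0xF0.
P2: T = 0x3E, S = E(K, T) = 0xBE; 0xBA ⊕ 0xBE = 0x04.
P3: T = 0x3F, S = E(K, T) = 0xBF; 0x21 ⊕ 0xBF = 0x9E.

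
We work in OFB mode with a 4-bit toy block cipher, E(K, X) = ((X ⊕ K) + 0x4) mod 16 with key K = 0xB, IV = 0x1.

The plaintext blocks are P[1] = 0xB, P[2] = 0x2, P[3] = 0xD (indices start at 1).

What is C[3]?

OFB encryption: S_i = E(K, S_{i−1}) with S_{0} = IV; C_i = P_i ⊕ S_i.
C[1]: S = E(K, 0x1) = 0xE; 0xB ⊕ 0xE = 0x5.
C[2]: S = E(K, 0xE) = 0x9; 0x2 ⊕ 0x9 = 0xB.
C[3]: S = E(K, 0x9) = 0x6; 0xD ⊕ 0x6 = 0xB.

C[3] = 0xB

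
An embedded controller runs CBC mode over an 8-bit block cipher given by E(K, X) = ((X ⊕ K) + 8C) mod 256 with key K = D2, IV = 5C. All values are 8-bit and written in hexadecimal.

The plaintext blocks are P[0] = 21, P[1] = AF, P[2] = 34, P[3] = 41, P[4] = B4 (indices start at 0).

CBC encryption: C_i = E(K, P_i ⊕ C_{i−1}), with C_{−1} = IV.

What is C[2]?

C[0]: P[0] ⊕ 5C = 7D; E(K, 7D) = 3B.
C[1]: P[1] ⊕ 3B = 94; E(K, 94) = D2.
C[2]: P[2] ⊕ D2 = E6; E(K, E6) = C0.

C[2] = C0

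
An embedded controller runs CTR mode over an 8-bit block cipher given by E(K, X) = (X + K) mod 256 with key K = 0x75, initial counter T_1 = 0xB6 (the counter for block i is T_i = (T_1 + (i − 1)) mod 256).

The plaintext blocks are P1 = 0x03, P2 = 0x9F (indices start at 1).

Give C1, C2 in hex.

C1 = 0x28, C2 = 0xB3

CTR encryption: S_i = E(K, T_i) where T_i is the counter for block i; C_i = P_i ⊕ S_i.
C1: T = 0xB6, S = E(K, T) = 0x2B; 0x03 ⊕ 0x2B = 0x28.
C2: T = 0xB7, S = E(K, T) = 0x2C; 0x9F ⊕ 0x2C = 0xB3.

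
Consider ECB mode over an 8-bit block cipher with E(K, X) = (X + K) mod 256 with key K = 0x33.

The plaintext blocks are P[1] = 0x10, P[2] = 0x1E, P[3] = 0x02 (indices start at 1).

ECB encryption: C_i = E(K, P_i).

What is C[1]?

C[1]: E(K, 0x10) = 0x43.

C[1] = 0x43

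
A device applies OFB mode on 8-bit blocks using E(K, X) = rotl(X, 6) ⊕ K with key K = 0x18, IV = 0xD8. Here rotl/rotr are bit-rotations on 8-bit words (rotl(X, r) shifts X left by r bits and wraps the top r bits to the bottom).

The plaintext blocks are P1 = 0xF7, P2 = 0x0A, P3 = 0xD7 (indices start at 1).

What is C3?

OFB encryption: S_i = E(K, S_{i−1}) with S_{0} = IV; C_i = P_i ⊕ S_i.
C1: S = E(K, 0xD8) = 0x2E; 0xF7 ⊕ 0x2E = 0xD9.
C2: S = E(K, 0x2E) = 0x93; 0x0A ⊕ 0x93 = 0x99.
C3: S = E(K, 0x93) = 0xFC; 0xD7 ⊕ 0xFC = 0x2B.

C3 = 0x2B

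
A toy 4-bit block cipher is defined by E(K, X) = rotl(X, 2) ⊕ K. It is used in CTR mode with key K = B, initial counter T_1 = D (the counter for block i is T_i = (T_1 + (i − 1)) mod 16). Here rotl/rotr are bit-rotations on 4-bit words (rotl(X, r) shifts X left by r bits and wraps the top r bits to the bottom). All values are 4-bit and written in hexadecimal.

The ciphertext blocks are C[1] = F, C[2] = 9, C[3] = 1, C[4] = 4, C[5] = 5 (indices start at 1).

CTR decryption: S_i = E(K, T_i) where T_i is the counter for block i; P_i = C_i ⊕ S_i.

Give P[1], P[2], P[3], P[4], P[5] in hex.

P[1]: T = D, S = E(K, T) = C; F ⊕ C = 3.
P[2]: T = E, S = E(K, T) = 0; 9 ⊕ 0 = 9.
P[3]: T = F, S = E(K, T) = 4; 1 ⊕ 4 = 5.
P[4]: T = 0, S = E(K, T) = B; 4 ⊕ B = F.
P[5]: T = 1, S = E(K, T) = F; 5 ⊕ F = A.

P[1] = 3, P[2] = 9, P[3] = 5, P[4] = F, P[5] = A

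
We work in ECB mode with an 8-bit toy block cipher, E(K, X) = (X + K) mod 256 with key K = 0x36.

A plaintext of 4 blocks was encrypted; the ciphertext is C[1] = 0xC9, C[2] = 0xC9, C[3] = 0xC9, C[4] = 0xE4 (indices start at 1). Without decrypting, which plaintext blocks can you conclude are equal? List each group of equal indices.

ECB encrypts each block independently with the same key, so equal ciphertext blocks imply equal plaintext blocks.
C[1] = C[2] = C[3] = 0xC9, so P[1] = P[2] = P[3].

P[1] = P[2] = P[3]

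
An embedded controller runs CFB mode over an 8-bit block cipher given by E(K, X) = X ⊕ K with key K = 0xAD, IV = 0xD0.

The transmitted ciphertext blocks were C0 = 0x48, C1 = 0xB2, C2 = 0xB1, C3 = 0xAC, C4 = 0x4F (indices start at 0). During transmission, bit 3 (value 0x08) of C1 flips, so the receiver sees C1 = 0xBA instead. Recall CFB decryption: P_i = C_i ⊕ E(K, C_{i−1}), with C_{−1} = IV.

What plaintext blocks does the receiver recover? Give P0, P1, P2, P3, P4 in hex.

P0 = 0x35, P1 = 0x5F, P2 = 0xA6, P3 = 0xB0, P4 = 0x4E

Only C1 changed, to 0xBA. In CFB, a change in C_i flips the same bit in P_i and garbles P_{i+1}. Decrypting the received ciphertext:
P0: E(K, 0xD0) = 0x7D; 0x48 ⊕ 0x7D = 0x35.
P1: E(K, 0x48) = 0xE5; 0xBA ⊕ 0xE5 = 0x5F.
P2: E(K, 0xBA) = 0x17; 0xB1 ⊕ 0x17 = 0xA6.
P3: E(K, 0xB1) = 0x1C; 0xAC ⊕ 0x1C = 0xB0.
P4: E(K, 0xAC) = 0x01; 0x4F ⊕ 0x01 = 0x4E.
Blocks that differ from the original plaintext: P1, P2.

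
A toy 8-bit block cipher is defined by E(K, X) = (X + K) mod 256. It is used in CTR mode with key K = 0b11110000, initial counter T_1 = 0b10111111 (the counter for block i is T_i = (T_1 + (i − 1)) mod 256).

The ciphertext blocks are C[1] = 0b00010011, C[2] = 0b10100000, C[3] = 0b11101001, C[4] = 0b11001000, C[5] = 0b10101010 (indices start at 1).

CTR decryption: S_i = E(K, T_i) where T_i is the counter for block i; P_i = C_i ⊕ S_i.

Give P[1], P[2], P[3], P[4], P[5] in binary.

P[1] = 0b10111100, P[2] = 0b00010000, P[3] = 0b01011000, P[4] = 0b01111010, P[5] = 0b00011001

P[1]: T = 0b10111111, S = E(K, T) = 0b10101111; 0b00010011 ⊕ 0b10101111 = 0b10111100.
P[2]: T = 0b11000000, S = E(K, T) = 0b10110000; 0b10100000 ⊕ 0b10110000 = 0b00010000.
P[3]: T = 0b11000001, S = E(K, T) = 0b10110001; 0b11101001 ⊕ 0b10110001 = 0b01011000.
P[4]: T = 0b11000010, S = E(K, T) = 0b10110010; 0b11001000 ⊕ 0b10110010 = 0b01111010.
P[5]: T = 0b11000011, S = E(K, T) = 0b10110011; 0b10101010 ⊕ 0b10110011 = 0b00011001.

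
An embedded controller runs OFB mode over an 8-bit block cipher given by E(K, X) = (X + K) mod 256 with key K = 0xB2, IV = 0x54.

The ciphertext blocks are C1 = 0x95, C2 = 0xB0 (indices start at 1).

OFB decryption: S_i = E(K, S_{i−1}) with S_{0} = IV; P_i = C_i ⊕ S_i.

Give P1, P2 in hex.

P1: S = E(K, 0x54) = 0x06; 0x95 ⊕ 0x06 = 0x93.
P2: S = E(K, 0x06) = 0xB8; 0xB0 ⊕ 0xB8 = 0x08.

P1 = 0x93, P2 = 0x08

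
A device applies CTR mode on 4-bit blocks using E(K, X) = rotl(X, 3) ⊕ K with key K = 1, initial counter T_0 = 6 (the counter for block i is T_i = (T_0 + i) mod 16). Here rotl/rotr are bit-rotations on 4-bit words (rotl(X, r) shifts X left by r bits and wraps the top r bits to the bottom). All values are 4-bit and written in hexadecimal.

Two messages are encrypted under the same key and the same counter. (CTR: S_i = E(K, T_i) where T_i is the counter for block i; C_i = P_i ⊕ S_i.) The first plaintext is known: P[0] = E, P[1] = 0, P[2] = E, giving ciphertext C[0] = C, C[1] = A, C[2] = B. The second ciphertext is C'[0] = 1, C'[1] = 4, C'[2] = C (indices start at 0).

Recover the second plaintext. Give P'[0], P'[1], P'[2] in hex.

P'[0] = 3, P'[1] = E, P'[2] = 9

In CTR with a reused counter, both messages share the same keystream S_i, so C_i ⊕ C'_i = P_i ⊕ P'_i and thus P'_i = P_i ⊕ C_i ⊕ C'_i.
P'[0]: E ⊕ C ⊕ 1 = 3.
P'[1]: 0 ⊕ A ⊕ 4 = E.
P'[2]: E ⊕ B ⊕ C = 9.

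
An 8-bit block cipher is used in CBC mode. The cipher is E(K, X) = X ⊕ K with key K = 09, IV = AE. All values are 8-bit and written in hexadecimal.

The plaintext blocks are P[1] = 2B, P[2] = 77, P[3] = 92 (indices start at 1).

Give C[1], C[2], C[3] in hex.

C[1] = 8C, C[2] = F2, C[3] = 69

CBC encryption: C_i = E(K, P_i ⊕ C_{i−1}), with C_{0} = IV.
C[1]: P[1] ⊕ AE = 85; E(K, 85) = 8C.
C[2]: P[2] ⊕ 8C = FB; E(K, FB) = F2.
C[3]: P[3] ⊕ F2 = 60; E(K, 60) = 69.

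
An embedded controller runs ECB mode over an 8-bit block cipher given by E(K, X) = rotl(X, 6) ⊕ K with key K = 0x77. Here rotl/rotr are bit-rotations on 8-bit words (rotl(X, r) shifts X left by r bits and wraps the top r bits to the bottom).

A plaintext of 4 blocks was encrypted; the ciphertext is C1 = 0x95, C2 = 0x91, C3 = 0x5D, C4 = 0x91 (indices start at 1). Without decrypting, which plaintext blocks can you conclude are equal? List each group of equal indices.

ECB encrypts each block independently with the same key, so equal ciphertext blocks imply equal plaintext blocks.
C2 = C4 = 0x91, so P2 = P4.

P2 = P4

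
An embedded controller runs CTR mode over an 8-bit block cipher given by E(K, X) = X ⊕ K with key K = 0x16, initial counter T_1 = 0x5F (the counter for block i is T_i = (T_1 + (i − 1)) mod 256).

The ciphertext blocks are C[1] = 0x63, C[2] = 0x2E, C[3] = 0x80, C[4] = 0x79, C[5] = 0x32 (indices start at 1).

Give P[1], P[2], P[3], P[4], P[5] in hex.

CTR decryption: S_i = E(K, T_i) where T_i is the counter for block i; P_i = C_i ⊕ S_i.
P[1]: T = 0x5F, S = E(K, T) = 0x49; 0x63 ⊕ 0x49 = 0x2A.
P[2]: T = 0x60, S = E(K, T) = 0x76; 0x2E ⊕ 0x76 = 0x58.
P[3]: T = 0x61, S = E(K, T) = 0x77; 0x80 ⊕ 0x77 = 0xF7.
P[4]: T = 0x62, S = E(K, T) = 0x74; 0x79 ⊕ 0x74 = 0x0D.
P[5]: T = 0x63, S = E(K, T) = 0x75; 0x32 ⊕ 0x75 = 0x47.

P[1] = 0x2A, P[2] = 0x58, P[3] = 0xF7, P[4] = 0x0D, P[5] = 0x47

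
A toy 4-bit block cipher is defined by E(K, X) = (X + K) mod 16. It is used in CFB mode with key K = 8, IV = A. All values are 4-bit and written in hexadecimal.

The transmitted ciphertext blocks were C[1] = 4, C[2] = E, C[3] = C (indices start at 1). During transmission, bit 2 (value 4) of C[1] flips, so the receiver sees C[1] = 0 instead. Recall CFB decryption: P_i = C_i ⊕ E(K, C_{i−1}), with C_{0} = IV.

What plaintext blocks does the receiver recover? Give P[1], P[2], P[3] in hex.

Only C[1] changed, to 0. In CFB, a change in C_i flips the same bit in P_i and garbles P_{i+1}. Decrypting the received ciphertext:
P[1]: E(K, A) = 2; 0 ⊕ 2 = 2.
P[2]: E(K, 0) = 8; E ⊕ 8 = 6.
P[3]: E(K, E) = 6; C ⊕ 6 = A.
Blocks that differ from the original plaintext: P[1], P[2].

P[1] = 2, P[2] = 6, P[3] = A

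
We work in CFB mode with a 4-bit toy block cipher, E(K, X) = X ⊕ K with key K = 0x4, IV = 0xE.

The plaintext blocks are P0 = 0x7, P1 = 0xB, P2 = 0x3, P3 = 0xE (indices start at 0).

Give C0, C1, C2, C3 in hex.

CFB encryption: C_i = P_i ⊕ E(K, C_{i−1}), with C_{−1} = IV.
C0: E(K, 0xE) = 0xA; 0x7 ⊕ 0xA = 0xD.
C1: E(K, 0xD) = 0x9; 0xB ⊕ 0x9 = 0x2.
C2: E(K, 0x2) = 0x6; 0x3 ⊕ 0x6 = 0x5.
C3: E(K, 0x5) = 0x1; 0xE ⊕ 0x1 = 0xF.

C0 = 0xD, C1 = 0x2, C2 = 0x5, C3 = 0xF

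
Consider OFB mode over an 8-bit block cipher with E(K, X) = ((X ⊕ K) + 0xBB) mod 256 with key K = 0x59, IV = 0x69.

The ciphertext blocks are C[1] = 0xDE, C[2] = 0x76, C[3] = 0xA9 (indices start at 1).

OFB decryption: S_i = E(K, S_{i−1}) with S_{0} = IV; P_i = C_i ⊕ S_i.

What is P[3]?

P[1]: S = E(K, 0x69) = 0xEB; 0xDE ⊕ 0xEB = 0x35.
P[2]: S = E(K, 0xEB) = 0x6D; 0x76 ⊕ 0x6D = 0x1B.
P[3]: S = E(K, 0x6D) = 0xEF; 0xA9 ⊕ 0xEF = 0x46.

P[3] = 0x46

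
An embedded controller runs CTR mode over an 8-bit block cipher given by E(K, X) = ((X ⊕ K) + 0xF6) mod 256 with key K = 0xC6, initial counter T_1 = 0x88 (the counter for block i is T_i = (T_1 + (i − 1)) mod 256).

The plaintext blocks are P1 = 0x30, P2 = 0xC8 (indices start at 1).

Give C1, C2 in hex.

C1 = 0x74, C2 = 0x8D

CTR encryption: S_i = E(K, T_i) where T_i is the counter for block i; C_i = P_i ⊕ S_i.
C1: T = 0x88, S = E(K, T) = 0x44; 0x30 ⊕ 0x44 = 0x74.
C2: T = 0x89, S = E(K, T) = 0x45; 0xC8 ⊕ 0x45 = 0x8D.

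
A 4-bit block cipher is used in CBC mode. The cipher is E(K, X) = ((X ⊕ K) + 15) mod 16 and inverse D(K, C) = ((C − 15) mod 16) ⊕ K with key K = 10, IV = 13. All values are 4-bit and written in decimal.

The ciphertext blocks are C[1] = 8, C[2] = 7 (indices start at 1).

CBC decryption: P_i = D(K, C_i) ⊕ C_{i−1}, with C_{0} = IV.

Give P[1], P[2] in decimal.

P[1] = 14, P[2] = 10

P[1]: D(K, 8) = 3; 3 ⊕ 13 = 14.
P[2]: D(K, 7) = 2; 2 ⊕ 8 = 10.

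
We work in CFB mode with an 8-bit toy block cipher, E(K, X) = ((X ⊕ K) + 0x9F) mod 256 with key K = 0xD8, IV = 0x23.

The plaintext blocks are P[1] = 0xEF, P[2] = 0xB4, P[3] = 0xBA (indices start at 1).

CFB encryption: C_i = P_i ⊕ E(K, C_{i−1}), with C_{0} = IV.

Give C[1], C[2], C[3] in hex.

C[1] = 0x75, C[2] = 0xF8, C[3] = 0x05

C[1]: E(K, 0x23) = 0x9A; 0xEF ⊕ 0x9A = 0x75.
C[2]: E(K, 0x75) = 0x4C; 0xB4 ⊕ 0x4C = 0xF8.
C[3]: E(K, 0xF8) = 0xBF; 0xBA ⊕ 0xBF = 0x05.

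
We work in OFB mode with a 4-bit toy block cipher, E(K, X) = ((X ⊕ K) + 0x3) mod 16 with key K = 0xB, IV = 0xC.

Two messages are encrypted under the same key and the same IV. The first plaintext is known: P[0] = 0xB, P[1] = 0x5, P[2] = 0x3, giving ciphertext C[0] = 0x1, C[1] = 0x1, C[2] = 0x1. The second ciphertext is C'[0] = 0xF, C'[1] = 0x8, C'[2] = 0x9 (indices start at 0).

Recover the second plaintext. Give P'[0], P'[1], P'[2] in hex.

In OFB with a reused IV, both messages share the same keystream S_i, so C_i ⊕ C'_i = P_i ⊕ P'_i and thus P'_i = P_i ⊕ C_i ⊕ C'_i.
P'[0]: 0xB ⊕ 0x1 ⊕ 0xF = 0x5.
P'[1]: 0x5 ⊕ 0x1 ⊕ 0x8 = 0xC.
P'[2]: 0x3 ⊕ 0x1 ⊕ 0x9 = 0xB.

P'[0] = 0x5, P'[1] = 0xC, P'[2] = 0xB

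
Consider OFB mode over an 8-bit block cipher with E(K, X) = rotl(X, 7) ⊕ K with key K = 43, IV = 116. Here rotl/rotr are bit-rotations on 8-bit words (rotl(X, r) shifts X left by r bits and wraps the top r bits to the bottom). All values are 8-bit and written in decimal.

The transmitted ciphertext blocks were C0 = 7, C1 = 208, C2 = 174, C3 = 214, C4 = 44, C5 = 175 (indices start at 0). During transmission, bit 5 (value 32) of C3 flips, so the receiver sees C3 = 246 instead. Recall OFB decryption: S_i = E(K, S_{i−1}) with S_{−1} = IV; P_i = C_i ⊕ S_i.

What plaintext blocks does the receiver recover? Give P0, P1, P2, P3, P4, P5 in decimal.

P0 = 22, P1 = 115, P2 = 84, P3 = 160, P4 = 44, P5 = 132

Only C3 changed, to 246. In OFB, a change in C_i flips the same bit in P_i only; the keystream is unaffected. Decrypting the received ciphertext:
P0: S = E(K, 116) = 17; 7 ⊕ 17 = 22.
P1: S = E(K, 17) = 163; 208 ⊕ 163 = 115.
P2: S = E(K, 163) = 250; 174 ⊕ 250 = 84.
P3: S = E(K, 250) = 86; 246 ⊕ 86 = 160.
P4: S = E(K, 86) = 0; 44 ⊕ 0 = 44.
P5: S = E(K, 0) = 43; 175 ⊕ 43 = 132.
Blocks that differ from the original plaintext: P3.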